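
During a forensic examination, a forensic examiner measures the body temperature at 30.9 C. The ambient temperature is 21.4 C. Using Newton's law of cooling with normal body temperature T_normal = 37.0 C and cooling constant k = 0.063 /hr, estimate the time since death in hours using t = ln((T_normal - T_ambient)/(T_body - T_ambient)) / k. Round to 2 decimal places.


Using Newton's law of cooling:
t = ln((T_normal - T_ambient) / (T_body - T_ambient)) / k
T_normal - T_ambient = 15.6
T_body - T_ambient = 9.5
Ratio = 1.642105
ln(ratio) = 0.495979
t = 0.495979 / 0.063 = 7.87 hours

7.87


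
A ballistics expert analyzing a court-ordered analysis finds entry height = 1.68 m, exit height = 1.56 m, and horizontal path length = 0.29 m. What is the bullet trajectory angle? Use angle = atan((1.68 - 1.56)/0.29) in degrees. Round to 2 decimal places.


Bullet trajectory angle:
Height difference = 1.68 - 1.56 = 0.12 m
angle = atan(0.12 / 0.29)
angle = atan(0.413793)
angle = 22.48 degrees

22.48


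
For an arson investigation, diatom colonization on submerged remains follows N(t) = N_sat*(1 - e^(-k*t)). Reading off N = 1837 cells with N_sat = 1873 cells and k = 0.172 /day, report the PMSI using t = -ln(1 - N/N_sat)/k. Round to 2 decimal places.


PMSI from diatom colonization curve:
N / N_sat = 1837 / 1873 = 0.980779
1 - N/N_sat = 0.019221
ln(1 - N/N_sat) = -3.951752
t = -ln(1 - N/N_sat) / k = -(-3.951752) / 0.172 = 22.98 days

22.98


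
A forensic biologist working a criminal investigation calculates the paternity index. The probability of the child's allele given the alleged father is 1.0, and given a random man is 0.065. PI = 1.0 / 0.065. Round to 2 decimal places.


Paternity Index calculation:
PI = P(allele|father) / P(allele|random)
PI = 1.0 / 0.065
PI = 15.38

15.38


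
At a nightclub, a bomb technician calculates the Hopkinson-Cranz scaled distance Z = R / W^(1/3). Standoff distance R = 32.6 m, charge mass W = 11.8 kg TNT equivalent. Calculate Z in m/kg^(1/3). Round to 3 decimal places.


Scaled distance calculation:
W^(1/3) = 11.8^(1/3) = 2.276638
Z = R / W^(1/3) = 32.6 / 2.276638
Z = 14.319 m/kg^(1/3)

14.319


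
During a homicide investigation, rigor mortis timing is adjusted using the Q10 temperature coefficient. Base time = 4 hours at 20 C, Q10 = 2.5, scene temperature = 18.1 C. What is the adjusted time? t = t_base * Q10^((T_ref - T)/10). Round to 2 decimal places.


Rigor mortis time adjustment:
Exponent = (T_ref - T_actual) / 10 = (20 - 18.1) / 10 = 0.19
Q10 factor = 2.5^0.19 = 1.19017
t_adjusted = 4 * 1.19017 = 4.76 hours

4.76


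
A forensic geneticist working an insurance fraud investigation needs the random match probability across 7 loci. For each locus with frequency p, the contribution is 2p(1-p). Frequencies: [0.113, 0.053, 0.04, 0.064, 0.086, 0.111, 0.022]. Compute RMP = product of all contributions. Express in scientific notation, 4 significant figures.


Computing RMP for 7 loci:
Locus 1: 2 * 0.113 * 0.887 = 0.200462
Locus 2: 2 * 0.053 * 0.947 = 0.100382
Locus 3: 2 * 0.04 * 0.96 = 0.0768
Locus 4: 2 * 0.064 * 0.936 = 0.119808
Locus 5: 2 * 0.086 * 0.914 = 0.157208
Locus 6: 2 * 0.111 * 0.889 = 0.197358
Locus 7: 2 * 0.022 * 0.978 = 0.043032
RMP = 2.472e-07

2.472e-07


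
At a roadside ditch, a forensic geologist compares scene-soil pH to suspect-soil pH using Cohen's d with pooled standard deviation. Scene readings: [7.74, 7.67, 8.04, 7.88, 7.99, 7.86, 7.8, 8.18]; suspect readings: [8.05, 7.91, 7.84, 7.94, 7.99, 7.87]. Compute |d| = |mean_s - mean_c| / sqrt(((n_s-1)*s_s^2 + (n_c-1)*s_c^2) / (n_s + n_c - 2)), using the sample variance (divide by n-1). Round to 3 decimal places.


Pooled-variance Cohen's d for soil pH comparison:
Scene mean = 63.16 / 8 = 7.895
Suspect mean = 47.6 / 6 = 7.933333
Scene sample variance s_s^2 = 0.028057
Suspect sample variance s_c^2 = 0.006027
Pooled variance = ((n_s-1)*s_s^2 + (n_c-1)*s_c^2) / (n_s + n_c - 2) = 0.018878
Pooled SD = sqrt(0.018878) = 0.137397
Mean difference = -0.038333
|d| = |-0.038333| / 0.137397 = 0.279

0.279


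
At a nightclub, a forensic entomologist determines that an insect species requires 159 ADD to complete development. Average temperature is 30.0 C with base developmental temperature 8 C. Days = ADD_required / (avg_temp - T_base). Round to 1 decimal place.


Insect development time:
Effective temperature = avg_temp - T_base = 30.0 - 8 = 22.0 C
Days = ADD / effective_temp = 159 / 22.0 = 7.2 days

7.2


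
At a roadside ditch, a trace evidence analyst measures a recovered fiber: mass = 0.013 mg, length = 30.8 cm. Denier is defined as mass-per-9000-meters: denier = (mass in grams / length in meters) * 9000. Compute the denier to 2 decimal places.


Denier calculation:
Mass in grams = 0.013 mg / 1000 = 0.000013 g
Length in meters = 30.8 cm / 100 = 0.308 m
Linear density = mass / length = 0.000013 / 0.308 = 0.00004221 g/m
Denier = (g/m) * 9000 = 0.00004221 * 9000 = 0.38

0.38


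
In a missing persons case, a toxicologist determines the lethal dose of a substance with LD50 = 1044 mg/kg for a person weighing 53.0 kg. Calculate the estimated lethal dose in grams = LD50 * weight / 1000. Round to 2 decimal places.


Lethal dose calculation:
Lethal dose = LD50 * body_weight / 1000
= 1044 * 53.0 / 1000
= 55332 / 1000
= 55.33 g

55.33


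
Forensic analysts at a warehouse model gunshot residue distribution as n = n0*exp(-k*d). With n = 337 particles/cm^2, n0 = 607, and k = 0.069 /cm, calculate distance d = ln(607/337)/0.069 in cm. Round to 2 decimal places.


GSR distance calculation:
n0/n = 607 / 337 = 1.801187
ln(n0/n) = 0.588446
d = 0.588446 / 0.069 = 8.53 cm

8.53


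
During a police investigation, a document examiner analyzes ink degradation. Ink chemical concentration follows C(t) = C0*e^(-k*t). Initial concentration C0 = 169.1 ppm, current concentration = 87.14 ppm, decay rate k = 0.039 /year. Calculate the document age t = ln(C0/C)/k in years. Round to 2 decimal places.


Document age estimation:
C0/C = 169.1 / 87.14 = 1.940555
ln(C0/C) = 0.662974
t = 0.662974 / 0.039 = 17.00 years

17.00


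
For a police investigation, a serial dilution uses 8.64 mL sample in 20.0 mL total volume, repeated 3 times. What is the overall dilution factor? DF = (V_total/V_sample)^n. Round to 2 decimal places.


Dilution factor calculation:
Single dilution = V_total / V_sample = 20.0 / 8.64 ≈ 2.314815
Number of dilutions = 3
Total DF = (20.0 / 8.64)^3 (full precision, rounded at the end) = 12.40

12.40


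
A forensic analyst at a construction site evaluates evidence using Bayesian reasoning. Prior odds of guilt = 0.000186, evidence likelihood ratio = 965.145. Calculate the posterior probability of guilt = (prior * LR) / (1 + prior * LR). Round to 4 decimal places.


Bayesian evidence evaluation:
Posterior odds = prior_odds * LR = 0.000186 * 965.145 = 0.179517
Posterior probability = posterior_odds / (1 + posterior_odds)
= 0.179517 / (1 + 0.179517)
= 0.179517 / 1.179517
= 0.1522

0.1522


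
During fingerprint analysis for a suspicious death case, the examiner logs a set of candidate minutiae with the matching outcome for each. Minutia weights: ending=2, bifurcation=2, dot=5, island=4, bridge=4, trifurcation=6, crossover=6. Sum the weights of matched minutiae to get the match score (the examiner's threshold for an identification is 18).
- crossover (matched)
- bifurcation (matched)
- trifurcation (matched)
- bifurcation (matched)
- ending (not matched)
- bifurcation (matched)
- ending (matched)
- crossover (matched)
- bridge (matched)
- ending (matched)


Weighted minutiae match score:
  crossover: matched, +6 (running total 6)
  bifurcation: matched, +2 (running total 8)
  trifurcation: matched, +6 (running total 14)
  bifurcation: matched, +2 (running total 16)
  ending: not matched, +0
  bifurcation: matched, +2 (running total 18)
  ending: matched, +2 (running total 20)
  crossover: matched, +6 (running total 26)
  bridge: matched, +4 (running total 30)
  ending: matched, +2 (running total 32)
Total score = 32
Threshold = 18; verdict = identification

32


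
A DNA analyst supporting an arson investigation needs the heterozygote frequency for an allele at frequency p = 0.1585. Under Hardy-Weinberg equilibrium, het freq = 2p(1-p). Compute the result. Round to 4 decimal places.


Hardy-Weinberg heterozygote frequency:
q = 1 - p = 1 - 0.1585 = 0.8415
2pq = 2 * 0.1585 * 0.8415 = 0.2668

0.2668


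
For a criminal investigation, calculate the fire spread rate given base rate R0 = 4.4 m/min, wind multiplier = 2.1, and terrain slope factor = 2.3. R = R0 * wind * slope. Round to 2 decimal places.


Fire spread rate calculation:
R = R0 * wind_factor * slope_factor
= 4.4 * 2.1 * 2.3
= 9.24 * 2.3
= 21.25 m/min

21.25


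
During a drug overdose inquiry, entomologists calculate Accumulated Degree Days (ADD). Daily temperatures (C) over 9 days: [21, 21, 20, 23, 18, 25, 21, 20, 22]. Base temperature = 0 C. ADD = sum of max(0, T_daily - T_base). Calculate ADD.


Computing ADD day by day:
Day 1: max(0, 21 - 0) = 21
Day 2: max(0, 21 - 0) = 21
Day 3: max(0, 20 - 0) = 20
Day 4: max(0, 23 - 0) = 23
Day 5: max(0, 18 - 0) = 18
Day 6: max(0, 25 - 0) = 25
Day 7: max(0, 21 - 0) = 21
Day 8: max(0, 20 - 0) = 20
Day 9: max(0, 22 - 0) = 22
Total ADD = 191

191


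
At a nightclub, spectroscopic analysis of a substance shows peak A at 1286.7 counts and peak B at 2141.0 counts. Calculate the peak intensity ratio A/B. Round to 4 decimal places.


Spectral peak ratio:
Peak A = 1286.7 counts
Peak B = 2141.0 counts
Ratio = 1286.7 / 2141.0 = 0.6010

0.6010


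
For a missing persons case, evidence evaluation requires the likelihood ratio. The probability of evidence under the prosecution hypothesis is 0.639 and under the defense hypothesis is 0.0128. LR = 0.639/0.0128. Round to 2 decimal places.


Likelihood ratio calculation:
LR = P(E|Hp) / P(E|Hd)
LR = 0.639 / 0.0128
LR = 49.92

49.92


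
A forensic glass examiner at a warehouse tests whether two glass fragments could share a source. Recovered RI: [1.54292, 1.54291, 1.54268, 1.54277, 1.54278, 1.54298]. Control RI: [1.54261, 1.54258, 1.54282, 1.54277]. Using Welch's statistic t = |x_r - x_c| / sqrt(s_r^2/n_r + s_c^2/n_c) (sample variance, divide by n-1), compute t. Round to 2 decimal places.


Welch's t-criterion for glass RI comparison:
Recovered mean = sum / n_r = 9.25704 / 6 = 1.54284
Control mean = sum / n_c = 6.17078 / 4 = 1.542695
Recovered sample variance s_r^2 = 1.3e-08
Control sample variance s_c^2 = 1.39e-08
Welch SE (unpooled) = sqrt(s_r^2/n_r + s_c^2/n_c) = sqrt(2.16667e-09 + 3.475e-09) = sqrt(5.64167e-09) = 7.51111e-05
|mean_r - mean_c| = 0.000145
t = 0.000145 / 7.51111e-05 = 1.93

1.93


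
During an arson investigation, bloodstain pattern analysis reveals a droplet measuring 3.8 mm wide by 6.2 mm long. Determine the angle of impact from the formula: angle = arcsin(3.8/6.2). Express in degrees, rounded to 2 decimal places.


Blood spatter impact angle calculation:
width / length = 3.8 / 6.2 = 0.612903
angle = arcsin(0.612903)
angle = 37.80 degrees

37.80


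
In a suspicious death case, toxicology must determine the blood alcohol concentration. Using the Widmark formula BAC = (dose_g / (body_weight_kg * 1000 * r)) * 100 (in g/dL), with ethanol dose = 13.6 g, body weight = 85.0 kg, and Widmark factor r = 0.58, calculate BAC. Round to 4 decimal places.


Applying the Widmark formula:
BAC = (dose_g / (body_wt * 1000 * r)) * 100
Denominator = 85.0 * 1000 * 0.58 = 49300
BAC = (13.6 / 49300) * 100
BAC = 0.0276 g/dL

0.0276


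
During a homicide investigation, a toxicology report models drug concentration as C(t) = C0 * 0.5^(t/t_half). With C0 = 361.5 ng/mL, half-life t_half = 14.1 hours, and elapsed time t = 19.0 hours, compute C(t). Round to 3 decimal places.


Drug concentration decay:
Number of half-lives = t / t_half = 19.0 / 14.1 = 1.347518
Decay factor = 0.5^1.347518 = 0.39296753
C(t) = 361.5 * 0.39296753 = 142.058 ng/mL

142.058


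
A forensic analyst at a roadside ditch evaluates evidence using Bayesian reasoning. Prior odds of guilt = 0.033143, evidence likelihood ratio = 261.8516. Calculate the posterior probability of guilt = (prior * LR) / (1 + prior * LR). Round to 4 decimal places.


Bayesian evidence evaluation:
Posterior odds = prior_odds * LR = 0.033143 * 261.8516 = 8.678548
Posterior probability = posterior_odds / (1 + posterior_odds)
= 8.678548 / (1 + 8.678548)
= 8.678548 / 9.678548
= 0.8967

0.8967


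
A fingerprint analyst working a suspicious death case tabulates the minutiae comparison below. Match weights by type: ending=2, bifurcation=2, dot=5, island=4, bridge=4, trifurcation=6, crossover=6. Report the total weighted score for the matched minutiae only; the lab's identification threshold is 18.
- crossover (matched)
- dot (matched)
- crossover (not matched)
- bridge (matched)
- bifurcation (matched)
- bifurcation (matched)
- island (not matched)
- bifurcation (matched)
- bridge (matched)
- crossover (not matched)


Weighted minutiae match score:
  crossover: matched, +6 (running total 6)
  dot: matched, +5 (running total 11)
  crossover: not matched, +0
  bridge: matched, +4 (running total 15)
  bifurcation: matched, +2 (running total 17)
  bifurcation: matched, +2 (running total 19)
  island: not matched, +0
  bifurcation: matched, +2 (running total 21)
  bridge: matched, +4 (running total 25)
  crossover: not matched, +0
Total score = 25
Threshold = 18; verdict = identification

25


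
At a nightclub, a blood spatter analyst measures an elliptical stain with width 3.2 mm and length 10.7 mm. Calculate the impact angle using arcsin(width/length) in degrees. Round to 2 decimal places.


Blood spatter impact angle calculation:
width / length = 3.2 / 10.7 = 0.299065
angle = arcsin(0.299065)
angle = 17.40 degrees

17.40


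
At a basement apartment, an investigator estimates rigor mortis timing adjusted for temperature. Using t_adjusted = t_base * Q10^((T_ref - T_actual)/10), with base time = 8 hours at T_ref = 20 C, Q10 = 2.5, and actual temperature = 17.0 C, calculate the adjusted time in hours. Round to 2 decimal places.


Rigor mortis time adjustment:
Exponent = (T_ref - T_actual) / 10 = (20 - 17.0) / 10 = 0.3
Q10 factor = 2.5^0.3 = 1.31638
t_adjusted = 8 * 1.31638 = 10.53 hours

10.53


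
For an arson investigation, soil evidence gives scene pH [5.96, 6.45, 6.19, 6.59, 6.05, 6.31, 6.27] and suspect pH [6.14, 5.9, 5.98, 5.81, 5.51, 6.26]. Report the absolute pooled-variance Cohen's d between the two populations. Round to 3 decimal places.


Pooled-variance Cohen's d for soil pH comparison:
Scene mean = 43.82 / 7 = 6.26
Suspect mean = 35.6 / 6 = 5.933333
Scene sample variance s_s^2 = 0.047767
Suspect sample variance s_c^2 = 0.069427
Pooled variance = ((n_s-1)*s_s^2 + (n_c-1)*s_c^2) / (n_s + n_c - 2) = 0.057612
Pooled SD = sqrt(0.057612) = 0.240025
Mean difference = 0.326667
|d| = |0.326667| / 0.240025 = 1.361

1.361


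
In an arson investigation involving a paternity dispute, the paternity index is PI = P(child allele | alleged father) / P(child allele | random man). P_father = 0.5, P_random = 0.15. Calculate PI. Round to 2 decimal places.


Paternity Index calculation:
PI = P(allele|father) / P(allele|random)
PI = 0.5 / 0.15
PI = 3.33

3.33


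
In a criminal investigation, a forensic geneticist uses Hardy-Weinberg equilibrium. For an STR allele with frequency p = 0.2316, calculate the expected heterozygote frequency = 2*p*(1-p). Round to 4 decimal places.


Hardy-Weinberg heterozygote frequency:
q = 1 - p = 1 - 0.2316 = 0.7684
2pq = 2 * 0.2316 * 0.7684 = 0.3559

0.3559


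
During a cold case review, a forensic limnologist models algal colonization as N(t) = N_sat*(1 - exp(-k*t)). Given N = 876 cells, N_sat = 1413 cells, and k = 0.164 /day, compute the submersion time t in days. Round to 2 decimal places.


PMSI from diatom colonization curve:
N / N_sat = 876 / 1413 = 0.619958
1 - N/N_sat = 0.380042
ln(1 - N/N_sat) = -0.967474
t = -ln(1 - N/N_sat) / k = -(-0.967474) / 0.164 = 5.90 days

5.90


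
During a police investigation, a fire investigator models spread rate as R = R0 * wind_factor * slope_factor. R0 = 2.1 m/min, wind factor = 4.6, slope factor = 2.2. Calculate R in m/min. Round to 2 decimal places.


Fire spread rate calculation:
R = R0 * wind_factor * slope_factor
= 2.1 * 4.6 * 2.2
= 9.66 * 2.2
= 21.25 m/min

21.25


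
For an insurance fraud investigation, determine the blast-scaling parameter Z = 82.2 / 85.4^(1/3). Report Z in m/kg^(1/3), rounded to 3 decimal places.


Scaled distance calculation:
W^(1/3) = 85.4^(1/3) = 4.403716
Z = R / W^(1/3) = 82.2 / 4.403716
Z = 18.666 m/kg^(1/3)

18.666


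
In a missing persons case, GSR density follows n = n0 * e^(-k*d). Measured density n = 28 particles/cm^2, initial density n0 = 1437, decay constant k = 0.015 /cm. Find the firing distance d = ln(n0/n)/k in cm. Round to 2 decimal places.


GSR distance calculation:
n0/n = 1437 / 28 = 51.321429
ln(n0/n) = 3.938108
d = 3.938108 / 0.015 = 262.54 cm

262.54


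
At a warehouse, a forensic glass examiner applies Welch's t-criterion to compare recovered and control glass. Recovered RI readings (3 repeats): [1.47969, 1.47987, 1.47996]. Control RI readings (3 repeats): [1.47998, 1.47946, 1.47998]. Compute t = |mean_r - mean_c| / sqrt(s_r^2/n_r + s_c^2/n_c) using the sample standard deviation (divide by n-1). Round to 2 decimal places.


Welch's t-criterion for glass RI comparison:
Recovered mean = sum / n_r = 4.43952 / 3 = 1.47984
Control mean = sum / n_c = 4.43942 / 3 = 1.4798067
Recovered sample variance s_r^2 = 1.89e-08
Control sample variance s_c^2 = 9.01333e-08
Welch SE (unpooled) = sqrt(s_r^2/n_r + s_c^2/n_c) = sqrt(6.3e-09 + 3.00444e-08) = sqrt(3.63444e-08) = 0.000190642
|mean_r - mean_c| = 3.33333e-05
t = 3.33333e-05 / 0.000190642 = 0.17

0.17


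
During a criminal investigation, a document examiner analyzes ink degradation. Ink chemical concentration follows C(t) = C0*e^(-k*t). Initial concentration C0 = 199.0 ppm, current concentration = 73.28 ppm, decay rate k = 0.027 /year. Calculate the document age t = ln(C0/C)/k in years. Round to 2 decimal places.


Document age estimation:
C0/C = 199.0 / 73.28 = 2.715611
ln(C0/C) = 0.999017
t = 0.999017 / 0.027 = 37.00 years

37.00


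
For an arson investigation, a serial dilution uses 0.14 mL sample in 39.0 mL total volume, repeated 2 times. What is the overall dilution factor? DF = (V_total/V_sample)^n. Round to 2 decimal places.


Dilution factor calculation:
Single dilution = V_total / V_sample = 39.0 / 0.14 ≈ 278.571429
Number of dilutions = 2
Total DF = (39.0 / 0.14)^2 (full precision, rounded at the end) = 77602.04

77602.04


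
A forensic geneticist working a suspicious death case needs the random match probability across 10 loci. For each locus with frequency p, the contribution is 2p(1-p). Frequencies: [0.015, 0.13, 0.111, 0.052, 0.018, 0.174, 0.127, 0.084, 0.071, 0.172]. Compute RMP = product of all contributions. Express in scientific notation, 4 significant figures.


Computing RMP for 10 loci:
Locus 1: 2 * 0.015 * 0.985 = 0.02955
Locus 2: 2 * 0.13 * 0.87 = 0.2262
Locus 3: 2 * 0.111 * 0.889 = 0.197358
Locus 4: 2 * 0.052 * 0.948 = 0.098592
Locus 5: 2 * 0.018 * 0.982 = 0.035352
Locus 6: 2 * 0.174 * 0.826 = 0.287448
Locus 7: 2 * 0.127 * 0.873 = 0.221742
Locus 8: 2 * 0.084 * 0.916 = 0.153888
Locus 9: 2 * 0.071 * 0.929 = 0.131918
Locus 10: 2 * 0.172 * 0.828 = 0.284832
RMP = 1.695e-09

1.695e-09


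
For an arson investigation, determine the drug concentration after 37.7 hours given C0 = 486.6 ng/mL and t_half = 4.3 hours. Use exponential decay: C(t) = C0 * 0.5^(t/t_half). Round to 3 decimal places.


Drug concentration decay:
Number of half-lives = t / t_half = 37.7 / 4.3 = 8.767442
Decay factor = 0.5^8.767442 = 0.00229476
C(t) = 486.6 * 0.00229476 = 1.117 ng/mL

1.117


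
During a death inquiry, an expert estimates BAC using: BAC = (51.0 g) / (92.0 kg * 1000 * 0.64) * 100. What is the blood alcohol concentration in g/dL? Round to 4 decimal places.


Applying the Widmark formula:
BAC = (dose_g / (body_wt * 1000 * r)) * 100
Denominator = 92.0 * 1000 * 0.64 = 58880
BAC = (51.0 / 58880) * 100
BAC = 0.0866 g/dL

0.0866


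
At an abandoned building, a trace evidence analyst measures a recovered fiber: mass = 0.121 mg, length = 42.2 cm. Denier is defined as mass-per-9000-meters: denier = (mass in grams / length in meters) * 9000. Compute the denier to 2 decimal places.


Denier calculation:
Mass in grams = 0.121 mg / 1000 = 0.000121 g
Length in meters = 42.2 cm / 100 = 0.422 m
Linear density = mass / length = 0.000121 / 0.422 = 0.00028673 g/m
Denier = (g/m) * 9000 = 0.00028673 * 9000 = 2.58

2.58


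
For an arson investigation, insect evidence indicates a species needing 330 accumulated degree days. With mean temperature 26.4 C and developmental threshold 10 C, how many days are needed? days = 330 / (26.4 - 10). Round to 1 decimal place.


Insect development time:
Effective temperature = avg_temp - T_base = 26.4 - 10 = 16.4 C
Days = ADD / effective_temp = 330 / 16.4 = 20.1 days

20.1


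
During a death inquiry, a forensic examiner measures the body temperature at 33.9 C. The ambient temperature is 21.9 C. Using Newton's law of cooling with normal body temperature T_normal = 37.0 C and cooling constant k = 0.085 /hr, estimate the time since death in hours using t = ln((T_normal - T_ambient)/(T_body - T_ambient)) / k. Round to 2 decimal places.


Using Newton's law of cooling:
t = ln((T_normal - T_ambient) / (T_body - T_ambient)) / k
T_normal - T_ambient = 15.1
T_body - T_ambient = 12.0
Ratio = 1.258333
ln(ratio) = 0.229788
t = 0.229788 / 0.085 = 2.70 hours

2.70


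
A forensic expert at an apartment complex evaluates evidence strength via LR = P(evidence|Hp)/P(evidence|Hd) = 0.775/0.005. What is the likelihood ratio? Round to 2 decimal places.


Likelihood ratio calculation:
LR = P(E|Hp) / P(E|Hd)
LR = 0.775 / 0.005
LR = 155.00

155.00


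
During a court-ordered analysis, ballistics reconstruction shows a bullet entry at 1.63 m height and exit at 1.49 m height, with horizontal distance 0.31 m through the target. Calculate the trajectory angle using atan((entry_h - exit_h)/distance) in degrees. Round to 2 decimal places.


Bullet trajectory angle:
Height difference = 1.63 - 1.49 = 0.14 m
angle = atan(0.14 / 0.31)
angle = atan(0.451613)
angle = 24.30 degrees

24.30


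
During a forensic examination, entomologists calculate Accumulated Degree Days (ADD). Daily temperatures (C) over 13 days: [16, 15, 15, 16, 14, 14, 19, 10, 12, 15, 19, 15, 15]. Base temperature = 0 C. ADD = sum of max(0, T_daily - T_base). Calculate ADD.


Computing ADD day by day:
Day 1: max(0, 16 - 0) = 16
Day 2: max(0, 15 - 0) = 15
Day 3: max(0, 15 - 0) = 15
Day 4: max(0, 16 - 0) = 16
Day 5: max(0, 14 - 0) = 14
Day 6: max(0, 14 - 0) = 14
Day 7: max(0, 19 - 0) = 19
Day 8: max(0, 10 - 0) = 10
Day 9: max(0, 12 - 0) = 12
Day 10: max(0, 15 - 0) = 15
Day 11: max(0, 19 - 0) = 19
Day 12: max(0, 15 - 0) = 15
Day 13: max(0, 15 - 0) = 15
Total ADD = 195

195


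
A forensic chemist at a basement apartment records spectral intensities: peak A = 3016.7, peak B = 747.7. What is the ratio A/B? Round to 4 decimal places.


Spectral peak ratio:
Peak A = 3016.7 counts
Peak B = 747.7 counts
Ratio = 3016.7 / 747.7 = 4.0346

4.0346


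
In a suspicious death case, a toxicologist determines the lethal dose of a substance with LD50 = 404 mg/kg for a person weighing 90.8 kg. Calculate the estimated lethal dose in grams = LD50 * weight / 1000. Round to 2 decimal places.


Lethal dose calculation:
Lethal dose = LD50 * body_weight / 1000
= 404 * 90.8 / 1000
= 36683.2 / 1000
= 36.68 g

36.68


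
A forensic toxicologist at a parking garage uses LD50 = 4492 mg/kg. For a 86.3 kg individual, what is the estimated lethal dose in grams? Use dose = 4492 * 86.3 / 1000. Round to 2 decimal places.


Lethal dose calculation:
Lethal dose = LD50 * body_weight / 1000
= 4492 * 86.3 / 1000
= 387659.6 / 1000
= 387.66 g

387.66


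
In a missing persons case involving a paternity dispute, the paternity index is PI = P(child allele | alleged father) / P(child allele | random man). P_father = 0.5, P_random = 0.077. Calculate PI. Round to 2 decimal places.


Paternity Index calculation:
PI = P(allele|father) / P(allele|random)
PI = 0.5 / 0.077
PI = 6.49

6.49


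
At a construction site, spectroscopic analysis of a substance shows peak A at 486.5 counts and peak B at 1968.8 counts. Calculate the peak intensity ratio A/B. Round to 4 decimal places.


Spectral peak ratio:
Peak A = 486.5 counts
Peak B = 1968.8 counts
Ratio = 486.5 / 1968.8 = 0.2471

0.2471


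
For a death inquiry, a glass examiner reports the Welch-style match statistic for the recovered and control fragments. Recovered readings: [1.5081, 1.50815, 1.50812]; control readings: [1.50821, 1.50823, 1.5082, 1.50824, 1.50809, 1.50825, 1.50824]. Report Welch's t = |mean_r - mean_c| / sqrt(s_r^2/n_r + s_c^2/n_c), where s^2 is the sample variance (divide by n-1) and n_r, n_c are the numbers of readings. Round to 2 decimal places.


Welch's t-criterion for glass RI comparison:
Recovered mean = sum / n_r = 4.52437 / 3 = 1.5081233
Control mean = sum / n_c = 10.55746 / 7 = 1.5082086
Recovered sample variance s_r^2 = 6.33333e-10
Control sample variance s_c^2 = 3.04762e-09
Welch SE (unpooled) = sqrt(s_r^2/n_r + s_c^2/n_c) = sqrt(2.11111e-10 + 4.35374e-10) = sqrt(6.46485e-10) = 2.54261e-05
|mean_r - mean_c| = 8.52381e-05
t = 8.52381e-05 / 2.54261e-05 = 3.35

3.35


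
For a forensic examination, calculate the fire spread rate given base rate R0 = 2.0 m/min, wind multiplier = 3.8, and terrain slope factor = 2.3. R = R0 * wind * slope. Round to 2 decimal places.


Fire spread rate calculation:
R = R0 * wind_factor * slope_factor
= 2.0 * 3.8 * 2.3
= 7.6 * 2.3
= 17.48 m/min

17.48


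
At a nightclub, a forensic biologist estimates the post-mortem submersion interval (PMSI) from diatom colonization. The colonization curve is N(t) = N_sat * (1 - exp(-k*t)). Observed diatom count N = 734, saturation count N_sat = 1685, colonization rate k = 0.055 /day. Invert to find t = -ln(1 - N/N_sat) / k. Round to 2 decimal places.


PMSI from diatom colonization curve:
N / N_sat = 734 / 1685 = 0.435608
1 - N/N_sat = 0.564392
ln(1 - N/N_sat) = -0.572006
t = -ln(1 - N/N_sat) / k = -(-0.572006) / 0.055 = 10.40 days

10.40


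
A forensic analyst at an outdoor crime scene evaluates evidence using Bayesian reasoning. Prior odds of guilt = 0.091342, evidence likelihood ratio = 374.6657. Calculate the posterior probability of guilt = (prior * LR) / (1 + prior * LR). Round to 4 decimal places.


Bayesian evidence evaluation:
Posterior odds = prior_odds * LR = 0.091342 * 374.6657 = 34.22271
Posterior probability = posterior_odds / (1 + posterior_odds)
= 34.22271 / (1 + 34.22271)
= 34.22271 / 35.22271
= 0.9716

0.9716


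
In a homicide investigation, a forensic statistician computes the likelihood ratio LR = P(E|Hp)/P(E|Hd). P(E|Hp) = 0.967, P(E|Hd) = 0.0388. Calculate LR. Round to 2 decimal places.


Likelihood ratio calculation:
LR = P(E|Hp) / P(E|Hd)
LR = 0.967 / 0.0388
LR = 24.92

24.92


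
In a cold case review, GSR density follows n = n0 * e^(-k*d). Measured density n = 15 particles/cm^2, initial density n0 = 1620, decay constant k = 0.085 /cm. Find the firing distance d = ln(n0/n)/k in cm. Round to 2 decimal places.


GSR distance calculation:
n0/n = 1620 / 15 = 108
ln(n0/n) = 4.682131
d = 4.682131 / 0.085 = 55.08 cm

55.08


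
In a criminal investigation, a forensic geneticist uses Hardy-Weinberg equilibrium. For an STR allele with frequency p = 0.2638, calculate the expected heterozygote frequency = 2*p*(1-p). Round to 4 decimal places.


Hardy-Weinberg heterozygote frequency:
q = 1 - p = 1 - 0.2638 = 0.7362
2pq = 2 * 0.2638 * 0.7362 = 0.3884

0.3884


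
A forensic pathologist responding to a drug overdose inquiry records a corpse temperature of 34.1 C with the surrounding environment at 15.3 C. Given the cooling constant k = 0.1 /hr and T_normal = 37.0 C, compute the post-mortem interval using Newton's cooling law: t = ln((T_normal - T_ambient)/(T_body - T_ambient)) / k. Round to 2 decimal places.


Using Newton's law of cooling:
t = ln((T_normal - T_ambient) / (T_body - T_ambient)) / k
T_normal - T_ambient = 21.7
T_body - T_ambient = 18.8
Ratio = 1.154255
ln(ratio) = 0.143455
t = 0.143455 / 0.1 = 1.43 hours

1.43


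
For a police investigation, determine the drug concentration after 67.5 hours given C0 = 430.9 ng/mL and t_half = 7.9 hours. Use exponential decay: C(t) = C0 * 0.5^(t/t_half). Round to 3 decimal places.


Drug concentration decay:
Number of half-lives = t / t_half = 67.5 / 7.9 = 8.544304
Decay factor = 0.5^8.544304 = 0.0026786
C(t) = 430.9 * 0.0026786 = 1.154 ng/mL

1.154


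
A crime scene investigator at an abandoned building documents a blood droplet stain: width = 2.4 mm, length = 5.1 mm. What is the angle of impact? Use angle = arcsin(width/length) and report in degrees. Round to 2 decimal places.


Blood spatter impact angle calculation:
width / length = 2.4 / 5.1 = 0.470588
angle = arcsin(0.470588)
angle = 28.07 degrees

28.07


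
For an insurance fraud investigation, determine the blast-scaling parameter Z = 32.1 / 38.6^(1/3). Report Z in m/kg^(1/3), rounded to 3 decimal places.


Scaled distance calculation:
W^(1/3) = 38.6^(1/3) = 3.379578
Z = R / W^(1/3) = 32.1 / 3.379578
Z = 9.498 m/kg^(1/3)

9.498


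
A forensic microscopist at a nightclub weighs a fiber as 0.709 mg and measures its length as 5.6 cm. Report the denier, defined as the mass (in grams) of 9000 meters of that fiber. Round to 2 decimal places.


Denier calculation:
Mass in grams = 0.709 mg / 1000 = 0.000709 g
Length in meters = 5.6 cm / 100 = 0.056 m
Linear density = mass / length = 0.000709 / 0.056 = 0.01266071 g/m
Denier = (g/m) * 9000 = 0.01266071 * 9000 = 113.95

113.95


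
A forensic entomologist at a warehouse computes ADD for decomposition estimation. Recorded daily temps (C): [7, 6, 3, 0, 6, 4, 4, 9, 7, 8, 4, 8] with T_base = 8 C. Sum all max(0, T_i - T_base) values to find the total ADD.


Computing ADD day by day:
Day 1: max(0, 7 - 8) = 0
Day 2: max(0, 6 - 8) = 0
Day 3: max(0, 3 - 8) = 0
Day 4: max(0, 0 - 8) = 0
Day 5: max(0, 6 - 8) = 0
Day 6: max(0, 4 - 8) = 0
Day 7: max(0, 4 - 8) = 0
Day 8: max(0, 9 - 8) = 1
Day 9: max(0, 7 - 8) = 0
Day 10: max(0, 8 - 8) = 0
Day 11: max(0, 4 - 8) = 0
Day 12: max(0, 8 - 8) = 0
Total ADD = 1

1


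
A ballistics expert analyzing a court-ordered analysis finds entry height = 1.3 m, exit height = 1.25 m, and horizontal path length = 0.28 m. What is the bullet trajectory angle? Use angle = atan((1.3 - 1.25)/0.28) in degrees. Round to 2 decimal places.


Bullet trajectory angle:
Height difference = 1.3 - 1.25 = 0.05 m
angle = atan(0.05 / 0.28)
angle = atan(0.178571)
angle = 10.12 degrees

10.12


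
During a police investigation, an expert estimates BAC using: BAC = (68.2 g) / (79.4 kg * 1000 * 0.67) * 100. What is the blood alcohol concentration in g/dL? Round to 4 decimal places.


Applying the Widmark formula:
BAC = (dose_g / (body_wt * 1000 * r)) * 100
Denominator = 79.4 * 1000 * 0.67 = 53198
BAC = (68.2 / 53198) * 100
BAC = 0.1282 g/dL

0.1282


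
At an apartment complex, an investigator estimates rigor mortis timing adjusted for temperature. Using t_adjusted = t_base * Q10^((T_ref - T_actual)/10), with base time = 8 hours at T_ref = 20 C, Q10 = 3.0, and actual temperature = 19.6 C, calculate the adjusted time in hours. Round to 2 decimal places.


Rigor mortis time adjustment:
Exponent = (T_ref - T_actual) / 10 = (20 - 19.6) / 10 = 0.04
Q10 factor = 3.0^0.04 = 1.04492
t_adjusted = 8 * 1.04492 = 8.36 hours

8.36


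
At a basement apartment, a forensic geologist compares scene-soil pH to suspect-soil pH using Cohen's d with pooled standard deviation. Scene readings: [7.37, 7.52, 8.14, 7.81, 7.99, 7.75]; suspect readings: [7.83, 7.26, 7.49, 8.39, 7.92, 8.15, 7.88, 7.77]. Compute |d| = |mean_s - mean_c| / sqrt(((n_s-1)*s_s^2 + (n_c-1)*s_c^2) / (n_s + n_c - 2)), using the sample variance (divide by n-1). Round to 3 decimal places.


Pooled-variance Cohen's d for soil pH comparison:
Scene mean = 46.58 / 6 = 7.763333
Suspect mean = 62.69 / 8 = 7.83625
Scene sample variance s_s^2 = 0.081907
Suspect sample variance s_c^2 = 0.124341
Pooled variance = ((n_s-1)*s_s^2 + (n_c-1)*s_c^2) / (n_s + n_c - 2) = 0.10666
Pooled SD = sqrt(0.10666) = 0.326588
Mean difference = -0.072917
|d| = |-0.072917| / 0.326588 = 0.223

0.223


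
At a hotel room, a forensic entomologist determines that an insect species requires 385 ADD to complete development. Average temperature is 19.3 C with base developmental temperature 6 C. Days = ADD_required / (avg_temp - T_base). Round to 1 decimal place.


Insect development time:
Effective temperature = avg_temp - T_base = 19.3 - 6 = 13.3 C
Days = ADD / effective_temp = 385 / 13.3 = 28.9 days

28.9


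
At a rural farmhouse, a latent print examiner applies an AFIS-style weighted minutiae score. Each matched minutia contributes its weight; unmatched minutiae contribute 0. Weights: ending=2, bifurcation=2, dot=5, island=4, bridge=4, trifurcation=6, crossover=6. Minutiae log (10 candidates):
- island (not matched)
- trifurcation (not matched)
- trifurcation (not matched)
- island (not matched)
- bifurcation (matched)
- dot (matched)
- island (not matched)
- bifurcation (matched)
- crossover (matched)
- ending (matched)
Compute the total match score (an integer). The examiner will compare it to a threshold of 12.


Weighted minutiae match score:
  island: not matched, +0
  trifurcation: not matched, +0
  trifurcation: not matched, +0
  island: not matched, +0
  bifurcation: matched, +2 (running total 2)
  dot: matched, +5 (running total 7)
  island: not matched, +0
  bifurcation: matched, +2 (running total 9)
  crossover: matched, +6 (running total 15)
  ending: matched, +2 (running total 17)
Total score = 17
Threshold = 12; verdict = identification

17


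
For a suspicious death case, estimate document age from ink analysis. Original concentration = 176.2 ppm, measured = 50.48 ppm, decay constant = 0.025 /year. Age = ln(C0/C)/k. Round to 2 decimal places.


Document age estimation:
C0/C = 176.2 / 50.48 = 3.490491
ln(C0/C) = 1.250042
t = 1.250042 / 0.025 = 50.00 years

50.00


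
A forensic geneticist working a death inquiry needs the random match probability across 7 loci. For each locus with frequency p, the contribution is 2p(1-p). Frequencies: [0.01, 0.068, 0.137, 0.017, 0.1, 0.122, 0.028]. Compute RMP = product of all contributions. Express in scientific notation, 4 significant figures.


Computing RMP for 7 loci:
Locus 1: 2 * 0.01 * 0.99 = 0.0198
Locus 2: 2 * 0.068 * 0.932 = 0.126752
Locus 3: 2 * 0.137 * 0.863 = 0.236462
Locus 4: 2 * 0.017 * 0.983 = 0.033422
Locus 5: 2 * 0.1 * 0.9 = 0.18
Locus 6: 2 * 0.122 * 0.878 = 0.214232
Locus 7: 2 * 0.028 * 0.972 = 0.054432
RMP = 4.163e-08

4.163e-08


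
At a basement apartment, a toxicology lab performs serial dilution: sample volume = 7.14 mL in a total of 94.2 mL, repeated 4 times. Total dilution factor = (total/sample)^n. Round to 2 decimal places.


Dilution factor calculation:
Single dilution = V_total / V_sample = 94.2 / 7.14 ≈ 13.193277
Number of dilutions = 4
Total DF = (94.2 / 7.14)^4 (full precision, rounded at the end) = 30297.78

30297.78


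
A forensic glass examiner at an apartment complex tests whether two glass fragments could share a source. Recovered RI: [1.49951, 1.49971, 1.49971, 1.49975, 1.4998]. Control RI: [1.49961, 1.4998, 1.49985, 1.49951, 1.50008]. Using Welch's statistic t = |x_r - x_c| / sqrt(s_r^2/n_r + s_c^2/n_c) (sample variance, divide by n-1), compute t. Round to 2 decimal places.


Welch's t-criterion for glass RI comparison:
Recovered mean = sum / n_r = 7.49848 / 5 = 1.499696
Control mean = sum / n_c = 7.49885 / 5 = 1.49977
Recovered sample variance s_r^2 = 1.218e-08
Control sample variance s_c^2 = 4.915e-08
Welch SE (unpooled) = sqrt(s_r^2/n_r + s_c^2/n_c) = sqrt(2.436e-09 + 9.83e-09) = sqrt(1.2266e-08) = 0.000110752
|mean_r - mean_c| = 7.4e-05
t = 7.4e-05 / 0.000110752 = 0.67

0.67


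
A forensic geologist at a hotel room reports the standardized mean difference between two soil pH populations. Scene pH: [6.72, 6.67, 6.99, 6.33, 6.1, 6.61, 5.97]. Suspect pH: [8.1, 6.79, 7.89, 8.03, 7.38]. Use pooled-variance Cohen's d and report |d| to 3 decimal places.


Pooled-variance Cohen's d for soil pH comparison:
Scene mean = 45.39 / 7 = 6.484286
Suspect mean = 38.19 / 5 = 7.638
Scene sample variance s_s^2 = 0.132929
Suspect sample variance s_c^2 = 0.30407
Pooled variance = ((n_s-1)*s_s^2 + (n_c-1)*s_c^2) / (n_s + n_c - 2) = 0.201385
Pooled SD = sqrt(0.201385) = 0.448759
Mean difference = -1.153714
|d| = |-1.153714| / 0.448759 = 2.571

2.571


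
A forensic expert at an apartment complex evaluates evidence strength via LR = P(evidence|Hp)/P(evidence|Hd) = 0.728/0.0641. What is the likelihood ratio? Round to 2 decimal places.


Likelihood ratio calculation:
LR = P(E|Hp) / P(E|Hd)
LR = 0.728 / 0.0641
LR = 11.36

11.36


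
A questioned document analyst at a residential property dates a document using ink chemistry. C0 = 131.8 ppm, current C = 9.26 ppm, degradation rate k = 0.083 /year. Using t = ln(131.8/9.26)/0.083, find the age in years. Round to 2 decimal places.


Document age estimation:
C0/C = 131.8 / 9.26 = 14.233261
ln(C0/C) = 2.655582
t = 2.655582 / 0.083 = 31.99 years

31.99


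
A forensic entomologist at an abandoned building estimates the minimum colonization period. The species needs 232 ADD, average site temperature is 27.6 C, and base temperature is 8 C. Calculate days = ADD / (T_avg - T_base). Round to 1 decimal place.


Insect development time:
Effective temperature = avg_temp - T_base = 27.6 - 8 = 19.6 C
Days = ADD / effective_temp = 232 / 19.6 = 11.8 days

11.8


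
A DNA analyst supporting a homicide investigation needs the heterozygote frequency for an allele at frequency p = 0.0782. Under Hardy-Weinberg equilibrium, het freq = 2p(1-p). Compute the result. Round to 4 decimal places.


Hardy-Weinberg heterozygote frequency:
q = 1 - p = 1 - 0.0782 = 0.9218
2pq = 2 * 0.0782 * 0.9218 = 0.1442

0.1442


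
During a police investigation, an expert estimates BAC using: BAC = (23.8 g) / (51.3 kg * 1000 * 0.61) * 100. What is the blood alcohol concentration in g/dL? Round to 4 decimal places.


Applying the Widmark formula:
BAC = (dose_g / (body_wt * 1000 * r)) * 100
Denominator = 51.3 * 1000 * 0.61 = 31293
BAC = (23.8 / 31293) * 100
BAC = 0.0761 g/dL

0.0761


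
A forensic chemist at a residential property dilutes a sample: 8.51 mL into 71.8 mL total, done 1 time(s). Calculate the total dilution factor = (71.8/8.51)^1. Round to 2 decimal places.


Dilution factor calculation:
Single dilution = V_total / V_sample = 71.8 / 8.51 ≈ 8.437133
Number of dilutions = 1
Total DF = (71.8 / 8.51)^1 (full precision, rounded at the end) = 8.44

8.44


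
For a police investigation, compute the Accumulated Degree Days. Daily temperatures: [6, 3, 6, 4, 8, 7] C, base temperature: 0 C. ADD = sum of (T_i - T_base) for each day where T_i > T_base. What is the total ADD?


Computing ADD day by day:
Day 1: max(0, 6 - 0) = 6
Day 2: max(0, 3 - 0) = 3
Day 3: max(0, 6 - 0) = 6
Day 4: max(0, 4 - 0) = 4
Day 5: max(0, 8 - 0) = 8
Day 6: max(0, 7 - 0) = 7
Total ADD = 34

34


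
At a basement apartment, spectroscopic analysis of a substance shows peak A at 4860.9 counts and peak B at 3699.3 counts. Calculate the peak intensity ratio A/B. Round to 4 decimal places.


Spectral peak ratio:
Peak A = 4860.9 counts
Peak B = 3699.3 counts
Ratio = 4860.9 / 3699.3 = 1.3140

1.3140


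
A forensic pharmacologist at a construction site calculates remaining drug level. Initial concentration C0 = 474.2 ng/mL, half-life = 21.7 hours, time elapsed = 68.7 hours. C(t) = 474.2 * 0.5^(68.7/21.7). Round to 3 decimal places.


Drug concentration decay:
Number of half-lives = t / t_half = 68.7 / 21.7 = 3.165899
Decay factor = 0.5^3.165899 = 0.11142161
C(t) = 474.2 * 0.11142161 = 52.836 ng/mL

52.836
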